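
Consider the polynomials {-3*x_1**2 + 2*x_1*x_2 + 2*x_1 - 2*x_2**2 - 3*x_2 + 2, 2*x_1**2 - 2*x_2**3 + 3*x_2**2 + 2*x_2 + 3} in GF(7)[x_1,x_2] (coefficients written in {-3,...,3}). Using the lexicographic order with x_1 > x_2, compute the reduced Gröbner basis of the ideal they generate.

G = {x_1 - 3*x_2**5 - 2*x_2**3 - x_2**2 - 3*x_2, x_2**6 + x_2**5 + 3*x_2**4 - 3*x_2**3 + x_2 - 3}

f_1 = -3*x_1**2 + 2*x_1*x_2 + 2*x_1 - 2*x_2**2 - 3*x_2 + 2, LT = x_1**2.
f_2 = 2*x_1**2 - 2*x_2**3 + 3*x_2**2 + 2*x_2 + 3, LT = x_1**2.

S(f_1,f_2): lcm = x_1**2. S = -3*x_1*x_2 - 3*x_1 + x_2**3 - 2*x_2**2 - 1.
  leading term x_1*x_2: no divisor's leading term divides it; move -3*x_1*x_2 to the remainder.
  leading term x_1: no divisor's leading term divides it; move -3*x_1 to the remainder.
  leading term x_2**3: no divisor's leading term divides it; move x_2**3 to the remainder.
  leading term x_2**2: no divisor's leading term divides it; move -2*x_2**2 to the remainder.
  leading term 1: no divisor's leading term divides it; move -1 to the remainder.
  remainder -3*x_1*x_2 - 3*x_1 + x_2**3 - 2*x_2**2 - 1 ≠ 0; add g_3 = -3*x_1*x_2 - 3*x_1 + x_2**3 - 2*x_2**2 - 1 to the basis.

S(f_1,g_3): lcm = x_1**2*x_2. S = -x_1**2 - 2*x_1*x_2**3 + x_1*x_2**2 - 3*x_1*x_2 + 2*x_1 + 3*x_2**3 + x_2**2 - 3*x_2.
  leading term x_1**2: subtract (-2)·f_1 from -x_1**2 - 2*x_1*x_2**3 + x_1*x_2**2 - 3*x_1*x_2 + 2*x_1 + 3*x_2**3 + x_2**2 - 3*x_2 → -2*x_1*x_2**3 + x_1*x_2**2 + x_1*x_2 - x_1 + 3*x_2**3 - 3*x_2**2 - 2*x_2 - 3
  leading term x_1*x_2**3: subtract (3*x_2**2)·g_3 from -2*x_1*x_2**3 + x_1*x_2**2 + x_1*x_2 - x_1 + 3*x_2**3 - 3*x_2**2 - 2*x_2 - 3 → 3*x_1*x_2**2 + x_1*x_2 - x_1 - 3*x_2**5 - x_2**4 + 3*x_2**3 - 2*x_2 - 3
  leading term x_1*x_2**2: subtract (-x_2)·g_3 from 3*x_1*x_2**2 + x_1*x_2 - x_1 - 3*x_2**5 - x_2**4 + 3*x_2**3 - 2*x_2 - 3 → -2*x_1*x_2 - x_1 - 3*x_2**5 + x_2**3 - 3*x_2 - 3
  leading term x_1*x_2: subtract (3)·g_3 from -2*x_1*x_2 - x_1 - 3*x_2**5 + x_2**3 - 3*x_2 - 3 → x_1 - 3*x_2**5 - 2*x_2**3 - x_2**2 - 3*x_2
  leading term x_1: no divisor's leading term divides it; move x_1 to the remainder.
  leading term x_2**5: no divisor's leading term divides it; move -3*x_2**5 to the remainder.
  leading term x_2**3: no divisor's leading term divides it; move -2*x_2**3 to the remainder.
  leading term x_2**2: no divisor's leading term divides it; move -x_2**2 to the remainder.
  leading term x_2: no divisor's leading term divides it; move -3*x_2 to the remainder.
  remainder x_1 - 3*x_2**5 - 2*x_2**3 - x_2**2 - 3*x_2 ≠ 0; add g_4 = x_1 - 3*x_2**5 - 2*x_2**3 - x_2**2 - 3*x_2 to the basis.

S(f_1,g_4): lcm = x_1**2. S = 3*x_1*x_2**5 + 2*x_1*x_2**3 + x_1*x_2**2 - 3*x_1 + 3*x_2**2 + x_2 - 3.
  leading term x_1*x_2**5: subtract (-x_2**4)·g_3 from 3*x_1*x_2**5 + 2*x_1*x_2**3 + x_1*x_2**2 - 3*x_1 + 3*x_2**2 + x_2 - 3 → -3*x_1*x_2**4 + 2*x_1*x_2**3 + x_1*x_2**2 - 3*x_1 + x_2**7 - 2*x_2**6 - x_2**4 + 3*x_2**2 + x_2 - 3
  leading term x_1*x_2**4: subtract (x_2**3)·g_3 from -3*x_1*x_2**4 + 2*x_1*x_2**3 + x_1*x_2**2 - 3*x_1 + x_2**7 - 2*x_2**6 - x_2**4 + 3*x_2**2 + x_2 - 3 → -2*x_1*x_2**3 + x_1*x_2**2 - 3*x_1 + x_2**7 - 3*x_2**6 + 2*x_2**5 - x_2**4 + x_2**3 + 3*x_2**2 + x_2 - 3
  leading term x_1*x_2**3: subtract (3*x_2**2)·g_3 from -2*x_1*x_2**3 + x_1*x_2**2 - 3*x_1 + x_2**7 - 3*x_2**6 + 2*x_2**5 - x_2**4 + x_2**3 + 3*x_2**2 + x_2 - 3 → 3*x_1*x_2**2 - 3*x_1 + x_2**7 - 3*x_2**6 - x_2**5 - 2*x_2**4 + x_2**3 - x_2**2 + x_2 - 3
  leading term x_1*x_2**2: subtract (-x_2)·g_3 from 3*x_1*x_2**2 - 3*x_1 + x_2**7 - 3*x_2**6 - x_2**5 - 2*x_2**4 + x_2**3 - x_2**2 + x_2 - 3 → -3*x_1*x_2 - 3*x_1 + x_2**7 - 3*x_2**6 - x_2**5 - x_2**4 - x_2**3 - x_2**2 - 3
  leading term x_1*x_2: subtract (1)·g_3 from -3*x_1*x_2 - 3*x_1 + x_2**7 - 3*x_2**6 - x_2**5 - x_2**4 - x_2**3 - x_2**2 - 3 → x_2**7 - 3*x_2**6 - x_2**5 - x_2**4 - 2*x_2**3 + x_2**2 - 2
  leading term x_2**7: no divisor's leading term divides it; move x_2**7 to the remainder.
  leading term x_2**6: no divisor's leading term divides it; move -3*x_2**6 to the remainder.
  leading term x_2**5: no divisor's leading term divides it; move -x_2**5 to the remainder.
  leading term x_2**4: no divisor's leading term divides it; move -x_2**4 to the remainder.
  leading term x_2**3: no divisor's leading term divides it; move -2*x_2**3 to the remainder.
  leading term x_2**2: no divisor's leading term divides it; move x_2**2 to the remainder.
  leading term 1: no divisor's leading term divides it; move -2 to the remainder.
  remainder x_2**7 - 3*x_2**6 - x_2**5 - x_2**4 - 2*x_2**3 + x_2**2 - 2 ≠ 0; add g_5 = x_2**7 - 3*x_2**6 - x_2**5 - x_2**4 - 2*x_2**3 + x_2**2 - 2 to the basis.

S(g_3,g_4): lcm = x_1*x_2. S = x_1 + 3*x_2**6 + 2*x_2**4 + 3*x_2**3 - x_2**2 - 2.
  leading term x_1: subtract (1)·g_4 from x_1 + 3*x_2**6 + 2*x_2**4 + 3*x_2**3 - x_2**2 - 2 → 3*x_2**6 + 3*x_2**5 + 2*x_2**4 - 2*x_2**3 + 3*x_2 - 2
  leading term x_2**6: no divisor's leading term divides it; move 3*x_2**6 to the remainder.
  leading term x_2**5: no divisor's leading term divides it; move 3*x_2**5 to the remainder.
  leading term x_2**4: no divisor's leading term divides it; move 2*x_2**4 to the remainder.
  leading term x_2**3: no divisor's leading term divides it; move -2*x_2**3 to the remainder.
  leading term x_2: no divisor's leading term divides it; move 3*x_2 to the remainder.
  leading term 1: no divisor's leading term divides it; move -2 to the remainder.
  remainder 3*x_2**6 + 3*x_2**5 + 2*x_2**4 - 2*x_2**3 + 3*x_2 - 2 ≠ 0; add g_6 = 3*x_2**6 + 3*x_2**5 + 2*x_2**4 - 2*x_2**3 + 3*x_2 - 2 to the basis.

The other S-polynomials (S(f_2,g_3), S(f_2,g_4), S(f_1,g_5), S(f_2,g_5), S(g_3,g_5), S(g_4,g_5), S(f_1,g_6), S(f_2,g_6), S(g_3,g_6), S(g_4,g_6), S(g_5,g_6)) all reduce to 0 modulo the current basis, so we have a Gröbner basis.
Inter-reduce: drop elements whose leading term is divisible by another's, tail-reduce, and make monic.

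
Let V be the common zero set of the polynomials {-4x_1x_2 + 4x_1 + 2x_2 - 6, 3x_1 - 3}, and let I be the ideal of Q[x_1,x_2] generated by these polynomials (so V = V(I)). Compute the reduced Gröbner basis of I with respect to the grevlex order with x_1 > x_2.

f_1 = -4x_1x_2 + 4x_1 + 2x_2 - 6, LT = x_1x_2.
f_2 = 3x_1 - 3, LT = x_1.

S(f_1,f_2): lcm = x_1x_2. S = -x_1 + 1/2x_2 + 3/2.
  leading term x_1: subtract (-1/3)·f_2 from -x_1 + 1/2x_2 + 3/2 → 1/2x_2 + 1/2
  leading term x_2: no divisor's leading term divides it; move 1/2x_2 to the remainder.
  leading term 1: no divisor's leading term divides it; move 1/2 to the remainder.
  remainder 1/2x_2 + 1/2 ≠ 0; add g_3 = 1/2x_2 + 1/2 to the basis.

The other S-polynomials (S(f_1,g_3), S(f_2,g_3)) all reduce to 0 modulo the current basis, so we have a Gröbner basis.
Inter-reduce: drop elements whose leading term is divisible by another's, tail-reduce, and make monic.

G = {x_1 - 1, x_2 + 1}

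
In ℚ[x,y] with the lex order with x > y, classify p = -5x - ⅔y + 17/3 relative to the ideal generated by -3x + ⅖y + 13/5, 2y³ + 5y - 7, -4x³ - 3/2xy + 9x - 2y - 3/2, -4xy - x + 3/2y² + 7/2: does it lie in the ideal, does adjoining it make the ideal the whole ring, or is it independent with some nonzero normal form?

First compute the reduced Gröbner basis of I by Buchberger's algorithm.
f_1 = -3x + ⅖y + 13/5, LT = x.
f_2 = 2y³ + 5y - 7, LT = y³.
f_3 = -4x³ - 3/2xy + 9x - 2y - 3/2, LT = x³.
f_4 = -4xy - x + 3/2y² + 7/2, LT = xy.

S(f_1,f_3): lcm = x³. S = -2/15x²y - 13/15x² - ⅜xy + 9/4x - ½y - ⅜.
  reduce S modulo (f_1, f_2, f_3, f_4):
  remainder -433/4500y² - 22127/27000y + 989/1080 ≠ 0; add h_5 = -433/4500y² - 22127/27000y + 989/1080 to the basis.

S(f_1,f_4): lcm = xy. S = -¼x + 29/120y² - 13/15y + ⅞.
  reduce S modulo (f_1, f_2, f_3, f_4, h_5):
  remainder -922267/311760y + 922267/311760 ≠ 0; add h_6 = -922267/311760y + 922267/311760 to the basis.

The other S-polynomials (S(f_1,f_2), S(f_2,f_3), S(f_2,f_4), S(f_3,f_4), S(f_1,h_5), S(f_2,h_5), S(f_3,h_5), S(f_4,h_5), S(f_1,h_6), S(f_2,h_6), S(f_3,h_6), S(f_4,h_6), S(h_5,h_6)) all reduce to 0 modulo the current basis, so we have a Gröbner basis.
Inter-reduce: drop elements whose leading term is divisible by another's, tail-reduce, and make monic.
Reduced Gröbner basis: {x - 1, y - 1}.
Label its elements g_1 = x - 1, g_2 = y - 1.

Reduce p = -5x - ⅔y + 17/3 modulo G:
  leading term x: subtract (-5)·g_1 from -5x - ⅔y + 17/3 → -⅔y + ⅔
  leading term y: subtract (-⅔)·g_2 from -⅔y + ⅔ → 0
  normal form = 0.
Since the normal form is 0, p ∈ I.

-5x - ⅔y + 17/3 lies in I (it reduces to 0).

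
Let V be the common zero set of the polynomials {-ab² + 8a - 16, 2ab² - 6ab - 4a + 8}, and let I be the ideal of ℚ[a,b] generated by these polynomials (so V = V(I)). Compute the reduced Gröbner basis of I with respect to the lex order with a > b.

f_1 = -ab² + 8a - 16, LT = ab².
f_2 = 2ab² - 6ab - 4a + 8, LT = ab².

S(f_1,f_2): lcm = ab². S = 3ab - 6a + 12.
  leading term ab: no divisor's leading term divides it; move 3ab to the remainder.
  leading term a: no divisor's leading term divides it; move -6a to the remainder.
  leading term 1: no divisor's leading term divides it; move 12 to the remainder.
  remainder 3ab - 6a + 12 ≠ 0; add g_3 = 3ab - 6a + 12 to the basis.

S(f_1,g_3): lcm = ab². S = 2ab - 8a - 4b + 16.
  leading term ab: subtract (⅔)·g_3 from 2ab - 8a - 4b + 16 → -4a - 4b + 8
  leading term a: no divisor's leading term divides it; move -4a to the remainder.
  leading term b: no divisor's leading term divides it; move -4b to the remainder.
  leading term 1: no divisor's leading term divides it; move 8 to the remainder.
  remainder -4a - 4b + 8 ≠ 0; add g_4 = -4a - 4b + 8 to the basis.

S(f_2,g_3): lcm = ab². S = -ab - 2a - 4b + 4.
  leading term ab: subtract (-⅓)·g_3 from -ab - 2a - 4b + 4 → -4a - 4b + 8
  leading term a: subtract (1)·g_4 from -4a - 4b + 8 → 0
  remainder 0.

S(f_1,g_4): lcm = ab². S = -8a - b³ + 2b² + 16.
  leading term a: subtract (2)·g_4 from -8a - b³ + 2b² + 16 → -b³ + 2b² + 8b
  leading term b³: no divisor's leading term divides it; move -b³ to the remainder.
  leading term b²: no divisor's leading term divides it; move 2b² to the remainder.
  leading term b: no divisor's leading term divides it; move 8b to the remainder.
  remainder -b³ + 2b² + 8b ≠ 0; add g_5 = -b³ + 2b² + 8b to the basis.

S(f_2,g_4): lcm = ab². S = -3ab - 2a - b³ + 2b² + 4.
  leading term ab: subtract (-1)·g_3 from -3ab - 2a - b³ + 2b² + 4 → -8a - b³ + 2b² + 16
  leading term a: subtract (2)·g_4 from -8a - b³ + 2b² + 16 → -b³ + 2b² + 8b
  leading term b³: subtract (1)·g_5 from -b³ + 2b² + 8b → 0
  remainder 0.

S(g_3,g_4): lcm = ab. S = -2a - b² + 2b + 4.
  leading term a: subtract (½)·g_4 from -2a - b² + 2b + 4 → -b² + 4b
  leading term b²: no divisor's leading term divides it; move -b² to the remainder.
  leading term b: no divisor's leading term divides it; move 4b to the remainder.
  remainder -b² + 4b ≠ 0; add g_6 = -b² + 4b to the basis.

S(f_1,g_5): lcm = ab³. S = 2ab² + 16b.
  leading term ab²: subtract (-2)·f_1 from 2ab² + 16b → 16a + 16b - 32
  leading term a: subtract (-4)·g_4 from 16a + 16b - 32 → 0
  remainder 0.

S(f_2,g_5): lcm = ab³. S = -ab² + 6ab + 4b.
  leading term ab²: subtract (1)·f_1 from -ab² + 6ab + 4b → 6ab - 8a + 4b + 16
  leading term ab: subtract (2)·g_3 from 6ab - 8a + 4b + 16 → 4a + 4b - 8
  leading term a: subtract (-1)·g_4 from 4a + 4b - 8 → 0
  remainder 0.

S(g_3,g_5): lcm = ab³. S = 8ab + 4b².
  leading term ab: subtract (8/3)·g_3 from 8ab + 4b² → 16a + 4b² - 32
  leading term a: subtract (-4)·g_4 from 16a + 4b² - 32 → 4b² - 16b
  leading term b²: subtract (-4)·g_6 from 4b² - 16b → 0
  remainder 0.

S(g_4,g_5): leading monomials are coprime, so the S-polynomial reduces to 0 (Buchberger's first criterion).
S(f_1,g_6): lcm = ab². S = 4ab - 8a + 16.
  leading term ab: subtract (4/3)·g_3 from 4ab - 8a + 16 → 0
  remainder 0.

S(f_2,g_6): lcm = ab². S = ab - 2a + 4.
  leading term ab: subtract (⅓)·g_3 from ab - 2a + 4 → 0
  remainder 0.

S(g_3,g_6): lcm = ab². S = 2ab + 4b.
  leading term ab: subtract (⅔)·g_3 from 2ab + 4b → 4a + 4b - 8
  leading term a: subtract (-1)·g_4 from 4a + 4b - 8 → 0
  remainder 0.

S(g_4,g_6): leading monomials are coprime, so the S-polynomial reduces to 0 (Buchberger's first criterion).
S(g_5,g_6): lcm = b³. S = 2b² - 8b.
  leading term b²: subtract (-2)·g_6 from 2b² - 8b → 0
  remainder 0.

Every S-polynomial of the final basis reduces to 0, so we have a Gröbner basis.
Inter-reduce: drop elements whose leading term is divisible by another's, tail-reduce, and make monic.

G = {a + b - 2, b² - 4b}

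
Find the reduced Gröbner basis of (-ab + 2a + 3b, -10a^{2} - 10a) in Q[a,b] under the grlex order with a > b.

f_1 = -ab + 2a + 3b, LT = ab.
f_2 = -10a^{2} - 10a, LT = a^{2}.

S(f_1,f_2): lcm = a^{2}b. S = -2a^{2} - 4ab.
  leading term a^{2}: subtract (\tfrac{1}{5})·f_2 from -2a^{2} - 4ab → -4ab + 2a
  leading term ab: subtract (4)·f_1 from -4ab + 2a → -6a - 12b
  leading term a: no divisor's leading term divides it; move -6a to the remainder.
  leading term b: no divisor's leading term divides it; move -12b to the remainder.
  remainder -6a - 12b ≠ 0; add g_3 = -6a - 12b to the basis.

S(f_1,g_3): lcm = ab. S = -2b^{2} - 2a - 3b.
  leading term b^{2}: no divisor's leading term divides it; move -2b^{2} to the remainder.
  leading term a: subtract (\tfrac{1}{3})·g_3 from -2a - 3b → b
  leading term b: no divisor's leading term divides it; move b to the remainder.
  remainder -2b^{2} + b ≠ 0; add g_4 = -2b^{2} + b to the basis.

S(f_2,g_3): lcm = a^{2}. S = -2ab + a.
  leading term ab: subtract (2)·f_1 from -2ab + a → -3a - 6b
  leading term a: subtract (\tfrac{1}{2})·g_3 from -3a - 6b → 0
  remainder 0.

S(f_1,g_4): lcm = ab^{2}. S = -\tfrac{3}{2}ab - 3b^{2}.
  leading term ab: subtract (\tfrac{3}{2})·f_1 from -\tfrac{3}{2}ab - 3b^{2} → -3b^{2} - 3a - \tfrac{9}{2}b
  leading term b^{2}: subtract (\tfrac{3}{2})·g_4 from -3b^{2} - 3a - \tfrac{9}{2}b → -3a - 6b
  leading term a: subtract (\tfrac{1}{2})·g_3 from -3a - 6b → 0
  remainder 0.

S(f_2,g_4): leading monomials are coprime, so the S-polynomial reduces to 0 (Buchberger's first criterion).
S(g_3,g_4): leading monomials are coprime, so the S-polynomial reduces to 0 (Buchberger's first criterion).
Every S-polynomial of the final basis reduces to 0, so we have a Gröbner basis.
Inter-reduce: drop elements whose leading term is divisible by another's, tail-reduce, and make monic.

G = {b^{2} - \tfrac{1}{2}b, a + 2b}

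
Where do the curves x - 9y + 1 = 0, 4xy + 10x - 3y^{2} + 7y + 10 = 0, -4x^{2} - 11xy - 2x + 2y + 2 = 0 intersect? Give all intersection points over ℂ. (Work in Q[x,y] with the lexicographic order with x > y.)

Compute a lex Gröbner basis by Buchberger's algorithm.
f_1 = x - 9y + 1, LT = x.
f_2 = 4xy + 10x - 3y^{2} + 7y + 10, LT = xy.
f_3 = -4x^{2} - 11xy - 2x + 2y + 2, LT = x^{2}.

S(f_1,f_2): lcm = xy. S = -\tfrac{5}{2}x - \tfrac{33}{4}y^{2} - \tfrac{3}{4}y - \tfrac{5}{2}.
  reduce S modulo (f_1, f_2, f_3):
  remainder -\tfrac{33}{4}y^{2} - \tfrac{93}{4}y ≠ 0; add h_4 = -\tfrac{33}{4}y^{2} - \tfrac{93}{4}y to the basis.

S(f_1,f_3): lcm = x^{2}. S = -\tfrac{47}{4}xy + \tfrac{1}{2}x + \tfrac{1}{2}y + \tfrac{1}{2}.
  reduce S modulo (f_1, f_2, f_3, h_4):
  remainder \tfrac{6925}{22}y ≠ 0; add h_5 = \tfrac{6925}{22}y to the basis.

The other S-polynomials (S(f_2,f_3), S(f_1,h_4), S(f_2,h_4), S(f_3,h_4), S(f_1,h_5), S(f_2,h_5), S(f_3,h_5), S(h_4,h_5)) all reduce to 0 modulo the current basis, so we have a Gröbner basis.
Inter-reduce: drop elements whose leading term is divisible by another's, tail-reduce, and make monic.
Reduced Gröbner basis: {x + 1, y}.

Elimination: the polynomial y lies in the elimination ideal for y, so y ∈ {0}. For each such y, the remaining basis elements (now univariate) give the rest of the solution.
  y = 0: the earlier basis element becomes x + 1 = 0, giving x = -1 — point (-1, 0).

{(-1, 0)}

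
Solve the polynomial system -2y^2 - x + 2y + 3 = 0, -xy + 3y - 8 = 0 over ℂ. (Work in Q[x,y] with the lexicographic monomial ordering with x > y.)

Compute a lex Gröbner basis by Buchberger's algorithm.
f_1 = -x - 2y^2 + 2y + 3, LT = x.
f_2 = -xy + 3y - 8, LT = xy.

S(f_1,f_2): lcm = xy. S = 2y^3 - 2y^2 - 8.
  leading term y^3: no divisor's leading term divides it; move 2y^3 to the remainder.
  leading term y^2: no divisor's leading term divides it; move -2y^2 to the remainder.
  leading term 1: no divisor's leading term divides it; move -8 to the remainder.
  remainder 2y^3 - 2y^2 - 8 ≠ 0; add h_3 = 2y^3 - 2y^2 - 8 to the basis.

S(f_1,h_3): leading monomials are coprime, so the S-polynomial reduces to 0 (Buchberger's first criterion).
S(f_2,h_3): lcm = xy^3. S = xy^2 + 4x - 3y^3 + 8y^2.
  leading term xy^2: subtract (-y^2)·f_1 from xy^2 + 4x - 3y^3 + 8y^2 → 4x - 2y^4 - y^3 + 11y^2
  leading term x: subtract (-4)·f_1 from 4x - 2y^4 - y^3 + 11y^2 → -2y^4 - y^3 + 3y^2 + 8y + 12
  leading term y^4: subtract (-y)·h_3 from -2y^4 - y^3 + 3y^2 + 8y + 12 → -3y^3 + 3y^2 + 12
  leading term y^3: subtract (-3/2)·h_3 from -3y^3 + 3y^2 + 12 → 0
  remainder 0.

Every S-polynomial of the final basis reduces to 0, so we have a Gröbner basis.
Inter-reduce: drop elements whose leading term is divisible by another's, tail-reduce, and make monic.
Reduced Gröbner basis: {x + 2y^2 - 2y - 3, y^3 - y^2 - 4}.

Elimination: the polynomial y^3 - y^2 - 4 lies in the elimination ideal for y, so y ∈ {2, -1/2 - sqrt(7)*I/2, -1/2 + sqrt(7)*I/2}. For each such y, the remaining basis elements (now univariate) give the rest of the solution.
  y = 2: the earlier basis element becomes x + 1 = 0, giving x = -1 — point (-1, 2).
  y = -1/2 - sqrt(7)*I/2: the earlier basis element becomes x - 5 + 2*sqrt(7)*I = 0, giving x = 5 - 2*sqrt(7)*I — point (5 - 2*sqrt(7)*I, -1/2 - sqrt(7)*I/2).
  y = -1/2 + sqrt(7)*I/2: the earlier basis element becomes x - 5 - 2*sqrt(7)*I = 0, giving x = 5 + 2*sqrt(7)*I — point (5 + 2*sqrt(7)*I, -1/2 + sqrt(7)*I/2).
Substituting each solution back into the original system confirms all equations vanish.
Zero-dimensionality of the ideal guarantees finitely many solutions over ℂ.

{(-1, 2), (5 - 2*sqrt(7)*I, -1/2 - sqrt(7)*I/2), (5 + 2*sqrt(7)*I, -1/2 + sqrt(7)*I/2)}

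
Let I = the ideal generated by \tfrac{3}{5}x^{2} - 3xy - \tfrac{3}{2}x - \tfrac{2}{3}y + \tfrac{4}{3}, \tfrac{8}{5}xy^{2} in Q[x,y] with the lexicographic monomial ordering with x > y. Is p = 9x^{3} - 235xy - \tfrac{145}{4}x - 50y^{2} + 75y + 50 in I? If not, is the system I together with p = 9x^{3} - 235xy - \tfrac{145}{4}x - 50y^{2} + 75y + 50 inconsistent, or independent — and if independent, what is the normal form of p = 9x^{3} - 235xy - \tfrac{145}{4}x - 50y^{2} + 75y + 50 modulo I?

First compute the reduced Gröbner basis of I by Buchberger's algorithm.
f_1 = \tfrac{3}{5}x^{2} - 3xy - \tfrac{3}{2}x - \tfrac{2}{3}y + \tfrac{4}{3}, LT = x^{2}.
f_2 = \tfrac{8}{5}xy^{2}, LT = xy^{2}.

S(f_1,f_2): lcm = x^{2}y^{2}. S = -5xy^{3} - \tfrac{5}{2}xy^{2} - \tfrac{10}{9}y^{3} + \tfrac{20}{9}y^{2}.
  leading term xy^{3}: subtract (-\tfrac{25}{8}y)·f_2 from -5xy^{3} - \tfrac{5}{2}xy^{2} - \tfrac{10}{9}y^{3} + \tfrac{20}{9}y^{2} → -\tfrac{5}{2}xy^{2} - \tfrac{10}{9}y^{3} + \tfrac{20}{9}y^{2}
  leading term xy^{2}: subtract (-\tfrac{25}{16})·f_2 from -\tfrac{5}{2}xy^{2} - \tfrac{10}{9}y^{3} + \tfrac{20}{9}y^{2} → -\tfrac{10}{9}y^{3} + \tfrac{20}{9}y^{2}
  leading term y^{3}: no divisor's leading term divides it; move -\tfrac{10}{9}y^{3} to the remainder.
  leading term y^{2}: no divisor's leading term divides it; move \tfrac{20}{9}y^{2} to the remainder.
  remainder -\tfrac{10}{9}y^{3} + \tfrac{20}{9}y^{2} ≠ 0; add h_3 = -\tfrac{10}{9}y^{3} + \tfrac{20}{9}y^{2} to the basis.

S(f_1,h_3): leading monomials are coprime, so the S-polynomial reduces to 0 (Buchberger's first criterion).
S(f_2,h_3): lcm = xy^{3}. S = 2xy^{2}.
  leading term xy^{2}: subtract (\tfrac{5}{4})·f_2 from 2xy^{2} → 0
  remainder 0.

Every S-polynomial of the final basis reduces to 0, so we have a Gröbner basis.
Inter-reduce: drop elements whose leading term is divisible by another's, tail-reduce, and make monic.
Reduced Gröbner basis: {x^{2} - 5xy - \tfrac{5}{2}x - \tfrac{10}{9}y + \tfrac{20}{9}, xy^{2}, y^{3} - 2y^{2}}.
Label its elements g_1 = x^{2} - 5xy - \tfrac{5}{2}x - \tfrac{10}{9}y + \tfrac{20}{9}, g_2 = xy^{2}, g_3 = y^{3} - 2y^{2}.

Reduce p = 9x^{3} - 235xy - \tfrac{145}{4}x - 50y^{2} + 75y + 50 modulo G:
  leading term x^{3}: subtract (9x)·g_1 from 9x^{3} - 235xy - \tfrac{145}{4}x - 50y^{2} + 75y + 50 → 45x^{2}y + \tfrac{45}{2}x^{2} - 225xy - \tfrac{225}{4}x - 50y^{2} + 75y + 50
  leading term x^{2}y: subtract (45y)·g_1 from 45x^{2}y + \tfrac{45}{2}x^{2} - 225xy - \tfrac{225}{4}x - 50y^{2} + 75y + 50 → \tfrac{45}{2}x^{2} + 225xy^{2} - \tfrac{225}{2}xy - \tfrac{225}{4}x - 25y + 50
  leading term x^{2}: subtract (\tfrac{45}{2})·g_1 from \tfrac{45}{2}x^{2} + 225xy^{2} - \tfrac{225}{2}xy - \tfrac{225}{4}x - 25y + 50 → 225xy^{2}
  leading term xy^{2}: subtract (225)·g_2 from 225xy^{2} → 0
  normal form = 0.
Since the normal form is 0, p ∈ I.

9x^{3} - 235xy - \tfrac{145}{4}x - 50y^{2} + 75y + 50 lies in I (it reduces to 0).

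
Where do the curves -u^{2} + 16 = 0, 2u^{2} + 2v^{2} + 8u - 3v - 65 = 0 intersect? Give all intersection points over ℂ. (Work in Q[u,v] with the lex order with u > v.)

Compute a lex Gröbner basis by Buchberger's algorithm.
f_1 = -u^{2} + 16, LT = u^{2}.
f_2 = 2u^{2} + 8u + 2v^{2} - 3v - 65, LT = u^{2}.

S(f_1,f_2): lcm = u^{2}. S = -4u - v^{2} + \tfrac{3}{2}v + \tfrac{33}{2}.
  leading term u: no divisor's leading term divides it; move -4u to the remainder.
  leading term v^{2}: no divisor's leading term divides it; move -v^{2} to the remainder.
  leading term v: no divisor's leading term divides it; move \tfrac{3}{2}v to the remainder.
  leading term 1: no divisor's leading term divides it; move \tfrac{33}{2} to the remainder.
  remainder -4u - v^{2} + \tfrac{3}{2}v + \tfrac{33}{2} ≠ 0; add h_3 = -4u - v^{2} + \tfrac{3}{2}v + \tfrac{33}{2} to the basis.

S(f_1,h_3): lcm = u^{2}. S = -\tfrac{1}{4}uv^{2} + \tfrac{3}{8}uv + \tfrac{33}{8}u - 16.
  leading term uv^{2}: subtract (\tfrac{1}{16}v^{2})·h_3 from -\tfrac{1}{4}uv^{2} + \tfrac{3}{8}uv + \tfrac{33}{8}u - 16 → \tfrac{3}{8}uv + \tfrac{33}{8}u + \tfrac{1}{16}v^{4} - \tfrac{3}{32}v^{3} - \tfrac{33}{32}v^{2} - 16
  leading term uv: subtract (-\tfrac{3}{32}v)·h_3 from \tfrac{3}{8}uv + \tfrac{33}{8}u + \tfrac{1}{16}v^{4} - \tfrac{3}{32}v^{3} - \tfrac{33}{32}v^{2} - 16 → \tfrac{33}{8}u + \tfrac{1}{16}v^{4} - \tfrac{3}{16}v^{3} - \tfrac{57}{64}v^{2} + \tfrac{99}{64}v - 16
  leading term u: subtract (-\tfrac{33}{32})·h_3 from \tfrac{33}{8}u + \tfrac{1}{16}v^{4} - \tfrac{3}{16}v^{3} - \tfrac{57}{64}v^{2} + \tfrac{99}{64}v - 16 → \tfrac{1}{16}v^{4} - \tfrac{3}{16}v^{3} - \tfrac{123}{64}v^{2} + \tfrac{99}{32}v + \tfrac{65}{64}
  leading term v^{4}: no divisor's leading term divides it; move \tfrac{1}{16}v^{4} to the remainder.
  leading term v^{3}: no divisor's leading term divides it; move -\tfrac{3}{16}v^{3} to the remainder.
  leading term v^{2}: no divisor's leading term divides it; move -\tfrac{123}{64}v^{2} to the remainder.
  leading term v: no divisor's leading term divides it; move \tfrac{99}{32}v to the remainder.
  leading term 1: no divisor's leading term divides it; move \tfrac{65}{64} to the remainder.
  remainder \tfrac{1}{16}v^{4} - \tfrac{3}{16}v^{3} - \tfrac{123}{64}v^{2} + \tfrac{99}{32}v + \tfrac{65}{64} ≠ 0; add h_4 = \tfrac{1}{16}v^{4} - \tfrac{3}{16}v^{3} - \tfrac{123}{64}v^{2} + \tfrac{99}{32}v + \tfrac{65}{64} to the basis.

S(f_2,h_3): lcm = u^{2}. S = -\tfrac{1}{4}uv^{2} + \tfrac{3}{8}uv + \tfrac{65}{8}u + v^{2} - \tfrac{3}{2}v - \tfrac{65}{2}.
  leading term uv^{2}: subtract (\tfrac{1}{16}v^{2})·h_3 from -\tfrac{1}{4}uv^{2} + \tfrac{3}{8}uv + \tfrac{65}{8}u + v^{2} - \tfrac{3}{2}v - \tfrac{65}{2} → \tfrac{3}{8}uv + \tfrac{65}{8}u + \tfrac{1}{16}v^{4} - \tfrac{3}{32}v^{3} - \tfrac{1}{32}v^{2} - \tfrac{3}{2}v - \tfrac{65}{2}
  leading term uv: subtract (-\tfrac{3}{32}v)·h_3 from \tfrac{3}{8}uv + \tfrac{65}{8}u + \tfrac{1}{16}v^{4} - \tfrac{3}{32}v^{3} - \tfrac{1}{32}v^{2} - \tfrac{3}{2}v - \tfrac{65}{2} → \tfrac{65}{8}u + \tfrac{1}{16}v^{4} - \tfrac{3}{16}v^{3} + \tfrac{7}{64}v^{2} + \tfrac{3}{64}v - \tfrac{65}{2}
  leading term u: subtract (-\tfrac{65}{32})·h_3 from \tfrac{65}{8}u + \tfrac{1}{16}v^{4} - \tfrac{3}{16}v^{3} + \tfrac{7}{64}v^{2} + \tfrac{3}{64}v - \tfrac{65}{2} → \tfrac{1}{16}v^{4} - \tfrac{3}{16}v^{3} - \tfrac{123}{64}v^{2} + \tfrac{99}{32}v + \tfrac{65}{64}
  leading term v^{4}: subtract (1)·h_4 from \tfrac{1}{16}v^{4} - \tfrac{3}{16}v^{3} - \tfrac{123}{64}v^{2} + \tfrac{99}{32}v + \tfrac{65}{64} → 0
  remainder 0.

S(f_1,h_4): leading monomials are coprime, so the S-polynomial reduces to 0 (Buchberger's first criterion).
S(f_2,h_4): leading monomials are coprime, so the S-polynomial reduces to 0 (Buchberger's first criterion).
S(h_3,h_4): leading monomials are coprime, so the S-polynomial reduces to 0 (Buchberger's first criterion).
Every S-polynomial of the final basis reduces to 0, so we have a Gröbner basis.
Inter-reduce: drop elements whose leading term is divisible by another's, tail-reduce, and make monic.
Reduced Gröbner basis: {u + \tfrac{1}{4}v^{2} - \tfrac{3}{8}v - \tfrac{33}{8}, v^{4} - 3v^{3} - \tfrac{123}{4}v^{2} + \tfrac{99}{2}v + \tfrac{65}{4}}.

The lex basis is triangular: the last element involves only v. Solving v^{4} - 3v^{3} - \tfrac{123}{4}v^{2} + \tfrac{99}{2}v + \tfrac{65}{4} = 0 gives v ∈ {-5, 13/2, 3/4 - sqrt(17)/4, 3/4 + sqrt(17)/4}; substituting each value into the earlier elements determines the remaining variables.
  v = -5: the earlier basis element becomes u + 4 = 0, giving u = -4 — point (-4, -5).
  v = 13/2: the earlier basis element becomes u + 4 = 0, giving u = -4 — point (-4, 13/2).
  v = 3/4 - sqrt(17)/4: the earlier basis element becomes u - 4 = 0, giving u = 4 — point (4, 3/4 - sqrt(17)/4).
  v = 3/4 + sqrt(17)/4: the earlier basis element becomes u - 4 = 0, giving u = 4 — point (4, 3/4 + sqrt(17)/4).

{(-4, -5), (-4, 13/2), (4, 3/4 - sqrt(17)/4), (4, 3/4 + sqrt(17)/4)}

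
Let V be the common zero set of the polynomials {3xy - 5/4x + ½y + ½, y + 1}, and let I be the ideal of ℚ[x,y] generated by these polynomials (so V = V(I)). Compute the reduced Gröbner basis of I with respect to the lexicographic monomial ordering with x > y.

G = {x, y + 1}

f_1 = 3xy - 5/4x + ½y + ½, LT = xy.
f_2 = y + 1, LT = y.

S(f_1,f_2): lcm = xy. S = -17/12x + ⅙y + ⅙.
  reduce S modulo (f_1, f_2):
  remainder -17/12x ≠ 0; add g_3 = -17/12x to the basis.

The other S-polynomials (S(f_1,g_3), S(f_2,g_3)) all reduce to 0 modulo the current basis, so we have a Gröbner basis.
Inter-reduce: drop elements whose leading term is divisible by another's, tail-reduce, and make monic.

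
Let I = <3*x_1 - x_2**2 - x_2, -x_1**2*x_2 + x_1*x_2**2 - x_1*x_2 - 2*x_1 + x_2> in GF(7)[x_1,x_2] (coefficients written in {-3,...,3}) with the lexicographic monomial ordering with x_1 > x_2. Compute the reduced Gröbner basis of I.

G = {x_1 + 2*x_2**2 + 2*x_2, x_2**5 - x_2**4 + x_2**3 + 2*x_2**2 - 3*x_2}

f_1 = 3*x_1 - x_2**2 - x_2, LT = x_1.
f_2 = -x_1**2*x_2 + x_1*x_2**2 - x_1*x_2 - 2*x_1 + x_2, LT = x_1**2*x_2.

S(f_1,f_2): lcm = x_1**2*x_2. S = 2*x_1*x_2**3 + 3*x_1*x_2**2 - x_1*x_2 - 2*x_1 + x_2.
  reduce S modulo (f_1, f_2):
  remainder 3*x_2**5 - 3*x_2**4 + 3*x_2**3 - x_2**2 - 2*x_2 ≠ 0; add g_3 = 3*x_2**5 - 3*x_2**4 + 3*x_2**3 - x_2**2 - 2*x_2 to the basis.

The other S-polynomials (S(f_1,g_3), S(f_2,g_3)) all reduce to 0 modulo the current basis, so we have a Gröbner basis.
Inter-reduce: drop elements whose leading term is divisible by another's, tail-reduce, and make monic.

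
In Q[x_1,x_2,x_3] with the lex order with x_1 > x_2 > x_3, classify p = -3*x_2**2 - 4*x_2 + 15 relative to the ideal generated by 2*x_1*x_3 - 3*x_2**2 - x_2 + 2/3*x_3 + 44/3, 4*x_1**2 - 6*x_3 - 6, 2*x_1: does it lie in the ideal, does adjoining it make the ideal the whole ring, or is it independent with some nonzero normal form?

Adjoining -3*x_2**2 - 4*x_2 + 15 makes the ideal the whole ring: the system is inconsistent.

First compute the reduced Gröbner basis of I by Buchberger's algorithm.
f_1 = 2*x_1*x_3 - 3*x_2**2 - x_2 + 2/3*x_3 + 44/3, LT = x_1*x_3.
f_2 = 4*x_1**2 - 6*x_3 - 6, LT = x_1**2.
f_3 = 2*x_1, LT = x_1.

S(f_1,f_2): lcm = x_1**2*x_3. S = -3/2*x_1*x_2**2 - 1/2*x_1*x_2 + 1/3*x_1*x_3 + 22/3*x_1 + 3/2*x_3**2 + 3/2*x_3.
  leading term x_1*x_2**2: subtract (-3/4*x_2**2)·f_3 from -3/2*x_1*x_2**2 - 1/2*x_1*x_2 + 1/3*x_1*x_3 + 22/3*x_1 + 3/2*x_3**2 + 3/2*x_3 → -1/2*x_1*x_2 + 1/3*x_1*x_3 + 22/3*x_1 + 3/2*x_3**2 + 3/2*x_3
  leading term x_1*x_2: subtract (-1/4*x_2)·f_3 from -1/2*x_1*x_2 + 1/3*x_1*x_3 + 22/3*x_1 + 3/2*x_3**2 + 3/2*x_3 → 1/3*x_1*x_3 + 22/3*x_1 + 3/2*x_3**2 + 3/2*x_3
  leading term x_1*x_3: subtract (1/6)·f_1 from 1/3*x_1*x_3 + 22/3*x_1 + 3/2*x_3**2 + 3/2*x_3 → 22/3*x_1 + 1/2*x_2**2 + 1/6*x_2 + 3/2*x_3**2 + 25/18*x_3 - 22/9
  leading term x_1: subtract (11/3)·f_3 from 22/3*x_1 + 1/2*x_2**2 + 1/6*x_2 + 3/2*x_3**2 + 25/18*x_3 - 22/9 → 1/2*x_2**2 + 1/6*x_2 + 3/2*x_3**2 + 25/18*x_3 - 22/9
  leading term x_2**2: no divisor's leading term divides it; move 1/2*x_2**2 to the remainder.
  leading term x_2: no divisor's leading term divides it; move 1/6*x_2 to the remainder.
  leading term x_3**2: no divisor's leading term divides it; move 3/2*x_3**2 to the remainder.
  leading term x_3: no divisor's leading term divides it; move 25/18*x_3 to the remainder.
  leading term 1: no divisor's leading term divides it; move -22/9 to the remainder.
  remainder 1/2*x_2**2 + 1/6*x_2 + 3/2*x_3**2 + 25/18*x_3 - 22/9 ≠ 0; add h_4 = 1/2*x_2**2 + 1/6*x_2 + 3/2*x_3**2 + 25/18*x_3 - 22/9 to the basis.

S(f_1,f_3): lcm = x_1*x_3. S = -3/2*x_2**2 - 1/2*x_2 + 1/3*x_3 + 22/3.
  leading term x_2**2: subtract (-3)·h_4 from -3/2*x_2**2 - 1/2*x_2 + 1/3*x_3 + 22/3 → 9/2*x_3**2 + 9/2*x_3
  leading term x_3**2: no divisor's leading term divides it; move 9/2*x_3**2 to the remainder.
  leading term x_3: no divisor's leading term divides it; move 9/2*x_3 to the remainder.
  remainder 9/2*x_3**2 + 9/2*x_3 ≠ 0; add h_5 = 9/2*x_3**2 + 9/2*x_3 to the basis.

S(f_2,f_3): lcm = x_1**2. S = -3/2*x_3 - 3/2.
  leading term x_3: no divisor's leading term divides it; move -3/2*x_3 to the remainder.
  leading term 1: no divisor's leading term divides it; move -3/2 to the remainder.
  remainder -3/2*x_3 - 3/2 ≠ 0; add h_6 = -3/2*x_3 - 3/2 to the basis.

The other S-polynomials (S(f_1,h_4), S(f_2,h_4), S(f_3,h_4), S(f_1,h_5), S(f_2,h_5), S(f_3,h_5), S(h_4,h_5), S(f_1,h_6), S(f_2,h_6), S(f_3,h_6), S(h_4,h_6), S(h_5,h_6)) all reduce to 0 modulo the current basis, so we have a Gröbner basis.
Inter-reduce: drop elements whose leading term is divisible by another's, tail-reduce, and make monic.
Reduced Gröbner basis: {x_1, x_2**2 + 1/3*x_2 - 14/3, x_3 + 1}.
Label its elements g_1 = x_1, g_2 = x_2**2 + 1/3*x_2 - 14/3, g_3 = x_3 + 1.

Reduce p = -3*x_2**2 - 4*x_2 + 15 modulo G:
  leading term x_2**2: subtract (-3)·g_2 from -3*x_2**2 - 4*x_2 + 15 → -3*x_2 + 1
  leading term x_2: no divisor's leading term divides it; move -3*x_2 to the remainder.
  leading term 1: no divisor's leading term divides it; move 1 to the remainder.
  normal form = -3*x_2 + 1.
The normal form is nonzero, so p ∉ I. Since p minus its normal form lies in I, I + (p) = I + (r) where r = -3*x_2 + 1; decide whether this ideal is the whole ring.
Run Buchberger on G together with r (pairs among the g_i already reduce to 0 since G is a Gröbner basis):
g_1 = x_1, LT = x_1.
g_2 = x_2**2 + 1/3*x_2 - 14/3, LT = x_2**2.
g_3 = x_3 + 1, LT = x_3.
r = -3*x_2 + 1, LT = x_2.

S(g_2,r): lcm = x_2**2. S = 2/3*x_2 - 14/3.
  leading term x_2: subtract (-2/9)·r from 2/3*x_2 - 14/3 → -40/9
  leading term 1: no divisor's leading term divides it; move -40/9 to the remainder.
  remainder -40/9 ≠ 0; add m_5 = -40/9 to the basis.

The other S-polynomials (S(g_1,g_2), S(g_1,g_3), S(g_1,r), S(g_2,g_3), S(g_3,r), S(g_1,m_5), S(g_2,m_5), S(g_3,m_5), S(r,m_5)) all reduce to 0 modulo the current basis, so we have a Gröbner basis.
Inter-reduce: drop elements whose leading term is divisible by another's, tail-reduce, and make monic.
Reduced Gröbner basis: {1}.
The reduced Gröbner basis of I + (p) is {1}: the ideal is the whole ring, so the enlarged system has no common solution — adjoining p is inconsistent.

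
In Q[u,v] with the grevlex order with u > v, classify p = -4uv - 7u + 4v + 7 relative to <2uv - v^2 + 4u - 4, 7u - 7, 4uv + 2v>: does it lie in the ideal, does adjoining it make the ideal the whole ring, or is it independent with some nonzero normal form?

First compute the reduced Gröbner basis of I by Buchberger's algorithm.
f_1 = 2uv - v^2 + 4u - 4, LT = uv.
f_2 = 7u - 7, LT = u.
f_3 = 4uv + 2v, LT = uv.

S(f_1,f_2): lcm = uv. S = -1/2v^2 + 2u + v - 2.
  leading term v^2: no divisor's leading term divides it; move -1/2v^2 to the remainder.
  leading term u: subtract (2/7)·f_2 from 2u + v - 2 → v
  leading term v: no divisor's leading term divides it; move v to the remainder.
  remainder -1/2v^2 + v ≠ 0; add h_4 = -1/2v^2 + v to the basis.

S(f_1,f_3): lcm = uv. S = -1/2v^2 + 2u - 1/2v - 2.
  leading term v^2: subtract (1)·h_4 from -1/2v^2 + 2u - 1/2v - 2 → 2u - 3/2v - 2
  leading term u: subtract (2/7)·f_2 from 2u - 3/2v - 2 → -3/2v
  leading term v: no divisor's leading term divides it; move -3/2v to the remainder.
  remainder -3/2v ≠ 0; add h_5 = -3/2v to the basis.

The other S-polynomials (S(f_2,f_3), S(f_1,h_4), S(f_2,h_4), S(f_3,h_4), S(f_1,h_5), S(f_2,h_5), S(f_3,h_5), S(h_4,h_5)) all reduce to 0 modulo the current basis, so we have a Gröbner basis.
Inter-reduce: drop elements whose leading term is divisible by another's, tail-reduce, and make monic.
Reduced Gröbner basis: {u - 1, v}.
Label its elements g_1 = u - 1, g_2 = v.

Reduce p = -4uv - 7u + 4v + 7 modulo G:
  leading term uv: subtract (-4v)·g_1 from -4uv - 7u + 4v + 7 → -7u + 7
  leading term u: subtract (-7)·g_1 from -7u + 7 → 0
  normal form = 0.
Since the normal form is 0, p ∈ I.

-4uv - 7u + 4v + 7 lies in I (it reduces to 0).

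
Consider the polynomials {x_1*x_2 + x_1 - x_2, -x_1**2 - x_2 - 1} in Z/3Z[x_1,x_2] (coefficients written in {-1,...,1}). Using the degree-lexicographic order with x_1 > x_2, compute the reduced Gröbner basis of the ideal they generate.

The reduced Gröbner basis is the canonical form of the ideal for this ordering.

f_1 = x_1*x_2 + x_1 - x_2, LT = x_1*x_2.
f_2 = -x_1**2 - x_2 - 1, LT = x_1**2.

S(f_1,f_2): lcm = x_1**2*x_2. S = x_1**2 - x_1*x_2 - x_2**2 - x_2.
  leading term x_1**2: subtract (-1)·f_2 from x_1**2 - x_1*x_2 - x_2**2 - x_2 → -x_1*x_2 - x_2**2 + x_2 - 1
  leading term x_1*x_2: subtract (-1)·f_1 from -x_1*x_2 - x_2**2 + x_2 - 1 → -x_2**2 + x_1 - 1
  leading term x_2**2: no divisor's leading term divides it; move -x_2**2 to the remainder.
  leading term x_1: no divisor's leading term divides it; move x_1 to the remainder.
  leading term 1: no divisor's leading term divides it; move -1 to the remainder.
  remainder -x_2**2 + x_1 - 1 ≠ 0; add g_3 = -x_2**2 + x_1 - 1 to the basis.

S(f_1,g_3): lcm = x_1*x_2**2. S = x_1**2 + x_1*x_2 - x_2**2 - x_1.
  leading term x_1**2: subtract (-1)·f_2 from x_1**2 + x_1*x_2 - x_2**2 - x_1 → x_1*x_2 - x_2**2 - x_1 - x_2 - 1
  leading term x_1*x_2: subtract (1)·f_1 from x_1*x_2 - x_2**2 - x_1 - x_2 - 1 → -x_2**2 + x_1 - 1
  leading term x_2**2: subtract (1)·g_3 from -x_2**2 + x_1 - 1 → 0
  remainder 0.

S(f_2,g_3): leading monomials are coprime, so the S-polynomial reduces to 0 (Buchberger's first criterion).
Every S-polynomial of the final basis reduces to 0, so we have a Gröbner basis.

G = {x_1**2 + x_2 + 1, x_1*x_2 + x_1 - x_2, x_2**2 - x_1 + 1}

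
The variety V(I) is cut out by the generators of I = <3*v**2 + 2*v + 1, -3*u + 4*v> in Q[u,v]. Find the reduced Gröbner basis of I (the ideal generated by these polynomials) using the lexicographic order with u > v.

f_1 = 3*v**2 + 2*v + 1, LT = v**2.
f_2 = -3*u + 4*v, LT = u.

S(f_1,f_2): leading monomials are coprime, so the S-polynomial reduces to 0 (Buchberger's first criterion).
Every S-polynomial of the final basis reduces to 0, so we have a Gröbner basis.

G = {u - 4/3*v, v**2 + 2/3*v + 1/3}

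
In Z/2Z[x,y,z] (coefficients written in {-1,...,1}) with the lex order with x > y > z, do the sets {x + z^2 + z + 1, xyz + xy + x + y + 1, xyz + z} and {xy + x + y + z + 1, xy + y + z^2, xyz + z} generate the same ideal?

Yes, the ideals are equal.

For a fixed monomial order, each ideal has a unique reduced Gröbner basis; comparing bases decides equality.
Buchberger on the first generating set:
f_1 = x + z^2 + z + 1, LT = x.
f_2 = xyz + xy + x + y + 1, LT = xyz.
f_3 = xyz + z, LT = xyz.

S(f_1,f_2): lcm = xyz. S = xy + x + yz^3 + yz^2 + yz + y + 1.
  leading term xy: subtract (y)·f_1 from xy + x + yz^3 + yz^2 + yz + y + 1 → x + yz^3 + 1
  leading term x: subtract (1)·f_1 from x + yz^3 + 1 → yz^3 + z^2 + z
  leading term yz^3: no divisor's leading term divides it; move yz^3 to the remainder.
  leading term z^2: no divisor's leading term divides it; move z^2 to the remainder.
  leading term z: no divisor's leading term divides it; move z to the remainder.
  remainder yz^3 + z^2 + z ≠ 0; add g_4 = yz^3 + z^2 + z to the basis.

S(f_1,f_3): lcm = xyz. S = yz^3 + yz^2 + yz + z.
  leading term yz^3: subtract (1)·g_4 from yz^3 + yz^2 + yz + z → yz^2 + yz + z^2
  leading term yz^2: no divisor's leading term divides it; move yz^2 to the remainder.
  leading term yz: no divisor's leading term divides it; move yz to the remainder.
  leading term z^2: no divisor's leading term divides it; move z^2 to the remainder.
  remainder yz^2 + yz + z^2 ≠ 0; add g_5 = yz^2 + yz + z^2 to the basis.

S(f_3,g_4): lcm = xyz^3. S = xz^2 + xz + z^3.
  leading term xz^2: subtract (z^2)·f_1 from xz^2 + xz + z^3 → xz + z^4 + z^2
  leading term xz: subtract (z)·f_1 from xz + z^4 + z^2 → z^4 + z^3 + z
  leading term z^4: no divisor's leading term divides it; move z^4 to the remainder.
  leading term z^3: no divisor's leading term divides it; move z^3 to the remainder.
  leading term z: no divisor's leading term divides it; move z to the remainder.
  remainder z^4 + z^3 + z ≠ 0; add g_6 = z^4 + z^3 + z to the basis.

S(f_2,g_5): lcm = xyz^2. S = xz^2 + xz + yz + z.
  leading term xz^2: subtract (z^2)·f_1 from xz^2 + xz + yz + z → xz + yz + z^4 + z^3 + z^2 + z
  leading term xz: subtract (z)·f_1 from xz + yz + z^4 + z^3 + z^2 + z → yz + z^4
  leading term yz: no divisor's leading term divides it; move yz to the remainder.
  leading term z^4: subtract (1)·g_6 from z^4 → z^3 + z
  leading term z^3: no divisor's leading term divides it; move z^3 to the remainder.
  leading term z: no divisor's leading term divides it; move z to the remainder.
  remainder yz + z^3 + z ≠ 0; add g_7 = yz + z^3 + z to the basis.

The other S-polynomials (S(f_2,f_3), S(f_1,g_4), S(f_2,g_4), S(f_1,g_5), S(f_3,g_5), S(g_4,g_5), S(f_1,g_6), S(f_2,g_6), S(f_3,g_6), S(g_4,g_6), S(g_5,g_6), S(f_1,g_7), S(f_2,g_7), S(f_3,g_7), S(g_4,g_7), S(g_5,g_7), S(g_6,g_7)) all reduce to 0 modulo the current basis, so we have a Gröbner basis.
Inter-reduce: drop elements whose leading term is divisible by another's, tail-reduce, and make monic.
Reduced Gröbner basis: {x + z^2 + z + 1, yz + z^3 + z, z^4 + z^3 + z}.

Buchberger on the second generating set:
h_1 = xy + x + y + z + 1, LT = xy.
h_2 = xy + y + z^2, LT = xy.
h_3 = xyz + z, LT = xyz.

S(h_1,h_2): lcm = xy. S = x + z^2 + z + 1.
  leading term x: no divisor's leading term divides it; move x to the remainder.
  leading term z^2: no divisor's leading term divides it; move z^2 to the remainder.
  leading term z: no divisor's leading term divides it; move z to the remainder.
  leading term 1: no divisor's leading term divides it; move 1 to the remainder.
  remainder x + z^2 + z + 1 ≠ 0; add k_4 = x + z^2 + z + 1 to the basis.

S(h_1,h_3): lcm = xyz. S = xz + yz + z^2.
  leading term xz: subtract (z)·k_4 from xz + yz + z^2 → yz + z^3 + z
  leading term yz: no divisor's leading term divides it; move yz to the remainder.
  leading term z^3: no divisor's leading term divides it; move z^3 to the remainder.
  leading term z: no divisor's leading term divides it; move z to the remainder.
  remainder yz + z^3 + z ≠ 0; add k_5 = yz + z^3 + z to the basis.

S(h_1,k_4): lcm = xy. S = x + yz^2 + yz + z + 1.
  leading term x: subtract (1)·k_4 from x + yz^2 + yz + z + 1 → yz^2 + yz + z^2
  leading term yz^2: subtract (z)·k_5 from yz^2 + yz + z^2 → yz + z^4
  leading term yz: subtract (1)·k_5 from yz + z^4 → z^4 + z^3 + z
  leading term z^4: no divisor's leading term divides it; move z^4 to the remainder.
  leading term z^3: no divisor's leading term divides it; move z^3 to the remainder.
  leading term z: no divisor's leading term divides it; move z to the remainder.
  remainder z^4 + z^3 + z ≠ 0; add k_6 = z^4 + z^3 + z to the basis.

The other S-polynomials (S(h_2,h_3), S(h_2,k_4), S(h_3,k_4), S(h_1,k_5), S(h_2,k_5), S(h_3,k_5), S(k_4,k_5), S(h_1,k_6), S(h_2,k_6), S(h_3,k_6), S(k_4,k_6), S(k_5,k_6)) all reduce to 0 modulo the current basis, so we have a Gröbner basis.
Inter-reduce: drop elements whose leading term is divisible by another's, tail-reduce, and make monic.
Reduced Gröbner basis: {x + z^2 + z + 1, yz + z^3 + z, z^4 + z^3 + z}.

The two bases agree; hence the ideals are identical.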